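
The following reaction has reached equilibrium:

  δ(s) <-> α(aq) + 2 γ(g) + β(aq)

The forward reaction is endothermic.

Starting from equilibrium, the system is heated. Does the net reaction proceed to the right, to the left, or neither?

The forward reaction is endothermic. Raising T favours the endothermic direction — shift to the right.

right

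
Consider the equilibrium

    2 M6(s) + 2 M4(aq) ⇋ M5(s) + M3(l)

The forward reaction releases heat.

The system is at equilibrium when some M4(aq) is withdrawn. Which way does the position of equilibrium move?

Removing M4 (aq), a reactant, drives the reaction to the left.

left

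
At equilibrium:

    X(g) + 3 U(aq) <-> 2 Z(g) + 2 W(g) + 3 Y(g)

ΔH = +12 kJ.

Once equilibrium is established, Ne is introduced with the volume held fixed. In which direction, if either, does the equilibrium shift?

At constant volume, adding an inert gas leaves every reacting species' partial pressure unchanged, so Q is unchanged — no shift from this change.

no shift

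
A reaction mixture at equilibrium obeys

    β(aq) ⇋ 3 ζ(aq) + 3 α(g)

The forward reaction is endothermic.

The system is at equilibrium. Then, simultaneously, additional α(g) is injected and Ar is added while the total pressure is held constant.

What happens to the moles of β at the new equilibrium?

cannot be determined

Adding α (g), a product, drives the reaction to the left.
Adding inert gas at constant total pressure expands the volume and lowers every reacting partial pressure. With Δn_gas = 3 − 0 = +3, Q moves away from K toward the side with fewer gas moles, so the system shifts toward the side with more gas moles — to the right.
The two effects oppose each other, so the net shift — and hence the change in β — cannot be determined from the given information.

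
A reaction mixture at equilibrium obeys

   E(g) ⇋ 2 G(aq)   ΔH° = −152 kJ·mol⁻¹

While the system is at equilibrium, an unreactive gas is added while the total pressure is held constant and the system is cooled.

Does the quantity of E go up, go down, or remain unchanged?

Adding inert gas at constant total pressure expands the volume and lowers every reacting partial pressure. With Δn_gas = 0 − 1 = -1, Q moves away from K toward the side with fewer gas moles, so the system shifts toward the side with more gas moles — to the left.
The forward reaction is exothermic. Lowering T favours the exothermic direction — shift to the right.
The two effects oppose each other, so the net shift — and hence the change in E — cannot be determined from the given information.

cannot be determined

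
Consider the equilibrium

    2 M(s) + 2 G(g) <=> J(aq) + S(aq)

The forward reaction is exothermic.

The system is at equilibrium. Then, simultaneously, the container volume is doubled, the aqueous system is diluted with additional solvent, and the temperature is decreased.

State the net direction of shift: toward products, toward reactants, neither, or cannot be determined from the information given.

Gas moles: reactants 2, products 0 (Δn_gas = -2). Expansion shifts the system toward the side with more moles of gas — to the left.
Dilution lowers every aqueous concentration by the same factor. Δn_aq = 2 − 0 = +2, so the system shifts toward the side with more dissolved moles — to the right.
The forward reaction is exothermic. Lowering T favours the exothermic direction — shift to the right.
The individual effects push in opposite directions; without quantitative information the net direction cannot be determined.

cannot be determined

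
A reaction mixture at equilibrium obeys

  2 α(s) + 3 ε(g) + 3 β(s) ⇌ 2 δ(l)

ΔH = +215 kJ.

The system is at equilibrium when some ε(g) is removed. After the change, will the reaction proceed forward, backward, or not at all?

Removing ε (g), a reactant, drives the reaction to the left.

left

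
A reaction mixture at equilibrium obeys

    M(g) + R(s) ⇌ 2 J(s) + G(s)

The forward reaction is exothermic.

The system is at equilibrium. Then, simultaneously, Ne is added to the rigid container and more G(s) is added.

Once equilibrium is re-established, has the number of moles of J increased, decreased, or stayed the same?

unchanged

At constant volume, adding an inert gas leaves every reacting species' partial pressure unchanged, so Q is unchanged — no shift from this change.
G is a pure solid; its activity is 1 regardless of amount, so Q is unaffected — no shift from this change.
No net shift occurs, so the amount of J is unchanged.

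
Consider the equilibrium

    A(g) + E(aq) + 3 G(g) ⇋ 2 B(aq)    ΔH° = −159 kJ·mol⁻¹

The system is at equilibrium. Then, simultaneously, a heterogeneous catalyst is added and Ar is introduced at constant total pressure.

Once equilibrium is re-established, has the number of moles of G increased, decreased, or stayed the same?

increases

A catalyst speeds both forward and reverse rates equally; it changes neither Q nor K — no shift from this change.
Adding inert gas at constant total pressure expands the volume and lowers every reacting partial pressure. With Δn_gas = 0 − 4 = -4, Q moves away from K toward the side with fewer gas moles, so the system shifts toward the side with more gas moles — to the left.
The net shift is to the left. G is a reactant, so its amount increases.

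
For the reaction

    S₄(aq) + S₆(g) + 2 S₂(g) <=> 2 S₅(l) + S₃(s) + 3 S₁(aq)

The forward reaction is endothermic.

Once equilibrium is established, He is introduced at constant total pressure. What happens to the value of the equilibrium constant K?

unchanged

The equilibrium constant depends only on temperature. This perturbation may move the position of equilibrium, but since T is unchanged, K itself is unchanged.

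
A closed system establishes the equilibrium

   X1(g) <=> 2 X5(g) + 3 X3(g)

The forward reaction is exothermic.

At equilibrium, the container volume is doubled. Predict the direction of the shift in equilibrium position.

right

Gas moles: reactants 1, products 5 (Δn_gas = +4). Expansion shifts the system toward the side with more moles of gas — to the right.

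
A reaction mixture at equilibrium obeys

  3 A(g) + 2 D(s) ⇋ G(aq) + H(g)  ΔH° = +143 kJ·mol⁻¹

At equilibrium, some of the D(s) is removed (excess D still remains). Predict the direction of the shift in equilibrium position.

D is a pure solid; its activity is 1 regardless of amount, so Q is unaffected — no shift from this change.

no shift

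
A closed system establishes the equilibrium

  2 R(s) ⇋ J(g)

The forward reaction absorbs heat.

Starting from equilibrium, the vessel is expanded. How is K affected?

unchanged

The equilibrium constant depends only on temperature. This perturbation may move the position of equilibrium, but since T is unchanged, K itself is unchanged.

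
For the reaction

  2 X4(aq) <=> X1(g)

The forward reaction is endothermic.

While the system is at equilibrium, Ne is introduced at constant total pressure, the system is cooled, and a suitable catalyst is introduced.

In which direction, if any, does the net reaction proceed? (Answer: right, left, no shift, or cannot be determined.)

Adding inert gas at constant total pressure expands the volume and lowers every reacting partial pressure. With Δn_gas = 1 − 0 = +1, Q moves away from K toward the side with fewer gas moles, so the system shifts toward the side with more gas moles — to the right.
The forward reaction is endothermic. Lowering T favours the exothermic direction — shift to the left.
A catalyst speeds both forward and reverse rates equally; it changes neither Q nor K — no shift from this change.
The individual effects push in opposite directions; without quantitative information the net direction cannot be determined.

cannot be determined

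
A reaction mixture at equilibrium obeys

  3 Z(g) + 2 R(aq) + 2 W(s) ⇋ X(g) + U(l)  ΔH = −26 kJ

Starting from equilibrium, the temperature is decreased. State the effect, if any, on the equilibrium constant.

increases

K depends on temperature via the van 't Hoff relation. The forward reaction is exothermic, so lowering T increases K.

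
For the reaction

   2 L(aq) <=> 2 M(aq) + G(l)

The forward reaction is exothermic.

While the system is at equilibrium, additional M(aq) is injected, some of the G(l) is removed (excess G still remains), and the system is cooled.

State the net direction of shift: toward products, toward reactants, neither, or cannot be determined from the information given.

cannot be determined

Adding M (aq), a product, drives the reaction to the left.
G is a pure liquid; its activity is 1 regardless of amount, so Q is unaffected — no shift from this change.
The forward reaction is exothermic. Lowering T favours the exothermic direction — shift to the right.
The individual effects push in opposite directions; without quantitative information the net direction cannot be determined.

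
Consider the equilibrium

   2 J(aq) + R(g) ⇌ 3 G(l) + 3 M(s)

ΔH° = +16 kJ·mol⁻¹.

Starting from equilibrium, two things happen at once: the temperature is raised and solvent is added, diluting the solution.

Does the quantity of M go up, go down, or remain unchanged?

cannot be determined

The forward reaction is endothermic. Raising T favours the endothermic direction — shift to the right.
Dilution lowers every aqueous concentration by the same factor. Δn_aq = 0 − 2 = -2, so the system shifts toward the side with more dissolved moles — to the left.
The two effects oppose each other, so the net shift — and hence the change in M — cannot be determined from the given information.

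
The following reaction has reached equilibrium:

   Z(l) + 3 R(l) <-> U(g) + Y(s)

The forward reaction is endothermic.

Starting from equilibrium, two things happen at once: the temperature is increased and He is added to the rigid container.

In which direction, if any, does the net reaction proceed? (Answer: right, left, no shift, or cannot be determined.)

right

The forward reaction is endothermic. Raising T favours the endothermic direction — shift to the right.
At constant volume, adding an inert gas leaves every reacting species' partial pressure unchanged, so Q is unchanged — no shift from this change.
Only the nonzero effect(s) matter; the net shift is to the right.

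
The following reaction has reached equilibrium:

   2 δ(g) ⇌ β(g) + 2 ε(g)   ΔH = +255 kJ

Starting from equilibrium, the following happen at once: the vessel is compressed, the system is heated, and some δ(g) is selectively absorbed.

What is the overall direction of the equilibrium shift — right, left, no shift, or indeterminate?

Gas moles: reactants 2, products 3 (Δn_gas = +1). Compression shifts the system toward the side with fewer moles of gas — to the left.
The forward reaction is endothermic. Raising T favours the endothermic direction — shift to the right.
Removing δ (g), a reactant, drives the reaction to the left.
The individual effects push in opposite directions; without quantitative information the net direction cannot be determined.

cannot be determined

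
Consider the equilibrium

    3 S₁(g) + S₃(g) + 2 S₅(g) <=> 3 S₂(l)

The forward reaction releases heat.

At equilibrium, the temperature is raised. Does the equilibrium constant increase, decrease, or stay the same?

K depends on temperature via the van 't Hoff relation. The forward reaction is exothermic, so raising T decreases K.

decreases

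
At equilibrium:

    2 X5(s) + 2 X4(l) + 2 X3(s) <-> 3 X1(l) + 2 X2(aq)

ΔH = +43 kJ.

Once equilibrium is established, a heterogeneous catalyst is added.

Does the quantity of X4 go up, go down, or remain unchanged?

A catalyst speeds both forward and reverse rates equally; it changes neither Q nor K — no shift from this change.
No net shift occurs, so the amount of X4 is unchanged.

unchanged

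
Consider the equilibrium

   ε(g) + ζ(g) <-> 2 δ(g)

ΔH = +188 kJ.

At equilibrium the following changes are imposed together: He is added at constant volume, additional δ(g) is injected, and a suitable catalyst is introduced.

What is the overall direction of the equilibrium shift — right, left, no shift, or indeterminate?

left

At constant volume, adding an inert gas leaves every reacting species' partial pressure unchanged, so Q is unchanged — no shift from this change.
Adding δ (g), a product, drives the reaction to the left.
A catalyst speeds both forward and reverse rates equally; it changes neither Q nor K — no shift from this change.
Only the nonzero effect(s) matter; the net shift is to the left.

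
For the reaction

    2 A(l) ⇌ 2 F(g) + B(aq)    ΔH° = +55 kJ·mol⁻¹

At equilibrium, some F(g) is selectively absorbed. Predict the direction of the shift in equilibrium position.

right

Removing F (g), a product, drives the reaction to the right.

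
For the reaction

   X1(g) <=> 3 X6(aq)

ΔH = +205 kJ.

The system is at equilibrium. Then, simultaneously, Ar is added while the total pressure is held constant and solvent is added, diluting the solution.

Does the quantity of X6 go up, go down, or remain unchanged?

Adding inert gas at constant total pressure expands the volume and lowers every reacting partial pressure. With Δn_gas = 0 − 1 = -1, Q moves away from K toward the side with fewer gas moles, so the system shifts toward the side with more gas moles — to the left.
Dilution lowers every aqueous concentration by the same factor. Δn_aq = 3 − 0 = +3, so the system shifts toward the side with more dissolved moles — to the right.
The two effects oppose each other, so the net shift — and hence the change in X6 — cannot be determined from the given information.

cannot be determined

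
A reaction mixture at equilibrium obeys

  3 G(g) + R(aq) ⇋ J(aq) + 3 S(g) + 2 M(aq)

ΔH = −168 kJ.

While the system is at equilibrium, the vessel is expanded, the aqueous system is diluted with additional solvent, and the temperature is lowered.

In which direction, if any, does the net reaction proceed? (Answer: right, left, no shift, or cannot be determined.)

Gas moles: reactants 3, products 3. Δn_gas = 0, so a volume change leaves Q equal to K — no shift from this change.
Dilution lowers every aqueous concentration by the same factor. Δn_aq = 3 − 1 = +2, so the system shifts toward the side with more dissolved moles — to the right.
The forward reaction is exothermic. Lowering T favours the exothermic direction — shift to the right.
Only the nonzero effect(s) matter; the net shift is to the right.

right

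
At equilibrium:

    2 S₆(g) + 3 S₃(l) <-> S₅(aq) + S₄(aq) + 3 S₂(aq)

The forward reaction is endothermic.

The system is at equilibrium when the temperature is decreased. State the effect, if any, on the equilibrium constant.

K depends on temperature via the van 't Hoff relation. The forward reaction is endothermic, so lowering T decreases K.

decreases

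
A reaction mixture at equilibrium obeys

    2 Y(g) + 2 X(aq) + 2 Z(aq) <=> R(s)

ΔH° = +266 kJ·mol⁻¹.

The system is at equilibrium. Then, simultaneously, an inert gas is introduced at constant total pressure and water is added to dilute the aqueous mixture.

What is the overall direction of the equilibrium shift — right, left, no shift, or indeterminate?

left

Adding inert gas at constant total pressure expands the volume and lowers every reacting partial pressure. With Δn_gas = 0 − 2 = -2, Q moves away from K toward the side with fewer gas moles, so the system shifts toward the side with more gas moles — to the left.
Dilution lowers every aqueous concentration by the same factor. Δn_aq = 0 − 4 = -4, so the system shifts toward the side with more dissolved moles — to the left.
All effects act in the same direction — net shift to the left.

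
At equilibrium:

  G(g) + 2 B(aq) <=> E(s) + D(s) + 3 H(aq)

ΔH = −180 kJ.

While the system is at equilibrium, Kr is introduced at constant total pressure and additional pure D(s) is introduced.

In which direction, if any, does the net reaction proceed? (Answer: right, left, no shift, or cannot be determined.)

Adding inert gas at constant total pressure expands the volume and lowers every reacting partial pressure. With Δn_gas = 0 − 1 = -1, Q moves away from K toward the side with fewer gas moles, so the system shifts toward the side with more gas moles — to the left.
D is a pure solid; its activity is 1 regardless of amount, so Q is unaffected — no shift from this change.
Only the nonzero effect(s) matter; the net shift is to the left.

left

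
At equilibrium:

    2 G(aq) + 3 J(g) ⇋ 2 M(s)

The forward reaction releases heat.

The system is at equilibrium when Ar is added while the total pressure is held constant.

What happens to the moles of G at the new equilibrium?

Adding inert gas at constant total pressure expands the volume and lowers every reacting partial pressure. With Δn_gas = 0 − 3 = -3, Q moves away from K toward the side with fewer gas moles, so the system shifts toward the side with more gas moles — to the left.
The net shift is to the left. G is a reactant, so its amount increases.

increases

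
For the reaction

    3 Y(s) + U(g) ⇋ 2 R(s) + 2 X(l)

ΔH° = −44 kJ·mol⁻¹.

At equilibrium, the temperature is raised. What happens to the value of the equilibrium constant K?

K depends on temperature via the van 't Hoff relation. The forward reaction is exothermic, so raising T decreases K.

decreases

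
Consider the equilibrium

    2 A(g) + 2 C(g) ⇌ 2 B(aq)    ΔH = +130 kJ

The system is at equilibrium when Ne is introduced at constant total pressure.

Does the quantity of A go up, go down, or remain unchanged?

increases

Adding inert gas at constant total pressure expands the volume and lowers every reacting partial pressure. With Δn_gas = 0 − 4 = -4, Q moves away from K toward the side with fewer gas moles, so the system shifts toward the side with more gas moles — to the left.
The net shift is to the left. A is a reactant, so its amount increases.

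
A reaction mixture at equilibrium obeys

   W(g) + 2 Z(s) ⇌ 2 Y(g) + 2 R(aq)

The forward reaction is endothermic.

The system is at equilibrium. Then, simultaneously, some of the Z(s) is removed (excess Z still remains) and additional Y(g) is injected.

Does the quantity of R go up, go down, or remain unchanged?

Z is a pure solid; its activity is 1 regardless of amount, so Q is unaffected — no shift from this change.
Adding Y (g), a product, drives the reaction to the left.
The net shift is to the left. R is a product, so its amount decreases.

decreases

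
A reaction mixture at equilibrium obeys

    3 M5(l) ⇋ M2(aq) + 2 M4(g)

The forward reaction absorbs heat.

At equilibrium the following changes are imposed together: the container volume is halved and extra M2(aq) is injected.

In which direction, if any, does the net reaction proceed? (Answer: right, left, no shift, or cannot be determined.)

Gas moles: reactants 0, products 2 (Δn_gas = +2). Compression shifts the system toward the side with fewer moles of gas — to the left.
Adding M2 (aq), a product, drives the reaction to the left.
All effects act in the same direction — net shift to the left.

left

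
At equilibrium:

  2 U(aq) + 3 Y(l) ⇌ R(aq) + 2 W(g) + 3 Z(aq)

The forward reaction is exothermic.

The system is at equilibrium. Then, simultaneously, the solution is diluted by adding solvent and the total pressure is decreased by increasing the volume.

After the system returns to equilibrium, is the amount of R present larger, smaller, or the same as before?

Dilution lowers every aqueous concentration by the same factor. Δn_aq = 4 − 2 = +2, so the system shifts toward the side with more dissolved moles — to the right.
Gas moles: reactants 0, products 2 (Δn_gas = +2). Expansion shifts the system toward the side with more moles of gas — to the right.
The net shift is to the right. R is a product, so its amount increases.

increases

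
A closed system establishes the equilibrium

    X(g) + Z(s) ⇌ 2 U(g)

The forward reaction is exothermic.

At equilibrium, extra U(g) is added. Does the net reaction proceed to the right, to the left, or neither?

left

Adding U (g), a product, drives the reaction to the left.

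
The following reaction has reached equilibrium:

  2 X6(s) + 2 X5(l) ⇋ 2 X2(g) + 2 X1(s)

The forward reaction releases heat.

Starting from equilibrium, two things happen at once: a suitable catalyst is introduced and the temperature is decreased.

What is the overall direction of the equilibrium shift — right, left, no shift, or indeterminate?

A catalyst speeds both forward and reverse rates equally; it changes neither Q nor K — no shift from this change.
The forward reaction is exothermic. Lowering T favours the exothermic direction — shift to the right.
Only the nonzero effect(s) matter; the net shift is to the right.

right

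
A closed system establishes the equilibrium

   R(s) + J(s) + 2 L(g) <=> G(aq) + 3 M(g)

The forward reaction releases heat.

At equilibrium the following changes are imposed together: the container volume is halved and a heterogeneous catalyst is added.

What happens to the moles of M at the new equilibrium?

Gas moles: reactants 2, products 3 (Δn_gas = +1). Compression shifts the system toward the side with fewer moles of gas — to the left.
A catalyst speeds both forward and reverse rates equally; it changes neither Q nor K — no shift from this change.
The net shift is to the left. M is a product, so its amount decreases.

decreases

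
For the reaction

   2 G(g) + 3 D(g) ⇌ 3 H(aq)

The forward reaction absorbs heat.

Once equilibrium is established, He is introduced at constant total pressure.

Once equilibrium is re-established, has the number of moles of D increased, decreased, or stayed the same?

Adding inert gas at constant total pressure expands the volume and lowers every reacting partial pressure. With Δn_gas = 0 − 5 = -5, Q moves away from K toward the side with fewer gas moles, so the system shifts toward the side with more gas moles — to the left.
The net shift is to the left. D is a reactant, so its amount increases.

increases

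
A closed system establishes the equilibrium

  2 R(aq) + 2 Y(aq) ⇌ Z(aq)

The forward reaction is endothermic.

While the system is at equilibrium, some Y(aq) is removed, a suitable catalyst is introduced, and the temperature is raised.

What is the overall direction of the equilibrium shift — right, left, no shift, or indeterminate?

cannot be determined

Removing Y (aq), a reactant, drives the reaction to the left.
A catalyst speeds both forward and reverse rates equally; it changes neither Q nor K — no shift from this change.
The forward reaction is endothermic. Raising T favours the endothermic direction — shift to the right.
The individual effects push in opposite directions; without quantitative information the net direction cannot be determined.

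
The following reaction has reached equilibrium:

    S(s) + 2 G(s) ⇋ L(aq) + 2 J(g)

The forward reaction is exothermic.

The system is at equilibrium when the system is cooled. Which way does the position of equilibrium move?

right

The forward reaction is exothermic. Lowering T favours the exothermic direction — shift to the right.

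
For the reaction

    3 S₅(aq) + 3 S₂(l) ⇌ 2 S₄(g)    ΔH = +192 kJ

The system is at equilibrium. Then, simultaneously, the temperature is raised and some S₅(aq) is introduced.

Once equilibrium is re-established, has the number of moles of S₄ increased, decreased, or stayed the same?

increases

The forward reaction is endothermic. Raising T favours the endothermic direction — shift to the right.
Adding S₅ (aq), a reactant, drives the reaction to the right.
The net shift is to the right. S₄ is a product, so its amount increases.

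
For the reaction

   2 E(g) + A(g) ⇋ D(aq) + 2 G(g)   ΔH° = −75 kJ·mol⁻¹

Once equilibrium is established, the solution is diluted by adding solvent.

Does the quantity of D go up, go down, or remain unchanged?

Dilution lowers every aqueous concentration by the same factor. Δn_aq = 1 − 0 = +1, so the system shifts toward the side with more dissolved moles — to the right.
The net shift is to the right. D is a product, so its amount increases.

increases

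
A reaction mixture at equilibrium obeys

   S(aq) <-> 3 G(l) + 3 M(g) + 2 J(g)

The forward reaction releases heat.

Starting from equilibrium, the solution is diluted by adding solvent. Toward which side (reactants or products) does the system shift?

left

Dilution lowers every aqueous concentration by the same factor. Δn_aq = 0 − 1 = -1, so the system shifts toward the side with more dissolved moles — to the left.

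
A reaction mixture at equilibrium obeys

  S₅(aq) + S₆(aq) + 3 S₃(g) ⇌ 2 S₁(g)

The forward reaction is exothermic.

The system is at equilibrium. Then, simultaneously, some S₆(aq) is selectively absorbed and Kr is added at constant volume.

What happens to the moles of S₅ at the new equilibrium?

Removing S₆ (aq), a reactant, drives the reaction to the left.
At constant volume, adding an inert gas leaves every reacting species' partial pressure unchanged, so Q is unchanged — no shift from this change.
The net shift is to the left. S₅ is a reactant, so its amount increases.

increases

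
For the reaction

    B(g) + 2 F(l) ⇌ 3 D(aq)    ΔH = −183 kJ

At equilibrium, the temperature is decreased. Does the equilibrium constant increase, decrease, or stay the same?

increases

K depends on temperature via the van 't Hoff relation. The forward reaction is exothermic, so lowering T increases K.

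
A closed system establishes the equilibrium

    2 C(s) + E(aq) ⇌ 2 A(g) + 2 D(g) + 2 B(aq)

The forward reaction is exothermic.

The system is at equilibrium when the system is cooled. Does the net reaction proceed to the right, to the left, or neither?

The forward reaction is exothermic. Lowering T favours the exothermic direction — shift to the right.

right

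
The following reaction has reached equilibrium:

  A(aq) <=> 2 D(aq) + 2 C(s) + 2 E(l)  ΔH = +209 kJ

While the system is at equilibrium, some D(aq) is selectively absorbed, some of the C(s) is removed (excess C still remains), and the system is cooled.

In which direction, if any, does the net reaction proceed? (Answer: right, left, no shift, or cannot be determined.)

cannot be determined

Removing D (aq), a product, drives the reaction to the right.
C is a pure solid; its activity is 1 regardless of amount, so Q is unaffected — no shift from this change.
The forward reaction is endothermic. Lowering T favours the exothermic direction — shift to the left.
The individual effects push in opposite directions; without quantitative information the net direction cannot be determined.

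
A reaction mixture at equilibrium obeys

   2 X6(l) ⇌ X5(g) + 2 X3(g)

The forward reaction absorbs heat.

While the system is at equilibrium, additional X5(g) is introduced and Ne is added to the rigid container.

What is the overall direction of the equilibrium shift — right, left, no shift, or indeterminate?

left

Adding X5 (g), a product, drives the reaction to the left.
At constant volume, adding an inert gas leaves every reacting species' partial pressure unchanged, so Q is unchanged — no shift from this change.
Only the nonzero effect(s) matter; the net shift is to the left.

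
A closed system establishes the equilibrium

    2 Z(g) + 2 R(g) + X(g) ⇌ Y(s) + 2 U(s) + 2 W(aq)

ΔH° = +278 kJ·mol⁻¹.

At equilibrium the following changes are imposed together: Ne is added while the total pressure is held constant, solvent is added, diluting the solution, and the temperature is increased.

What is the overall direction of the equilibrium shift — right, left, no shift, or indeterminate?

Adding inert gas at constant total pressure expands the volume and lowers every reacting partial pressure. With Δn_gas = 0 − 5 = -5, Q moves away from K toward the side with fewer gas moles, so the system shifts toward the side with more gas moles — to the left.
Dilution lowers every aqueous concentration by the same factor. Δn_aq = 2 − 0 = +2, so the system shifts toward the side with more dissolved moles — to the right.
The forward reaction is endothermic. Raising T favours the endothermic direction — shift to the right.
The individual effects push in opposite directions; without quantitative information the net direction cannot be determined.

cannot be determined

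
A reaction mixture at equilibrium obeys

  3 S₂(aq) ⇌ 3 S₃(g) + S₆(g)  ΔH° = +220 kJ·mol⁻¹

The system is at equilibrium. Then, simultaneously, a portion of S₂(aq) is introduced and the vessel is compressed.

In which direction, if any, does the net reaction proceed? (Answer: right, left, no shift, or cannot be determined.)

Adding S₂ (aq), a reactant, drives the reaction to the right.
Gas moles: reactants 0, products 4 (Δn_gas = +4). Compression shifts the system toward the side with fewer moles of gas — to the left.
The individual effects push in opposite directions; without quantitative information the net direction cannot be determined.

cannot be determined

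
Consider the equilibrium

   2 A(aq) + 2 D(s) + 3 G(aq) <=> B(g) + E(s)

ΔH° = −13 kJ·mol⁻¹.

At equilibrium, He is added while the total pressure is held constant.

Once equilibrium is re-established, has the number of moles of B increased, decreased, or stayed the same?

increases

Adding inert gas at constant total pressure expands the volume and lowers every reacting partial pressure. With Δn_gas = 1 − 0 = +1, Q moves away from K toward the side with fewer gas moles, so the system shifts toward the side with more gas moles — to the right.
The net shift is to the right. B is a product, so its amount increases.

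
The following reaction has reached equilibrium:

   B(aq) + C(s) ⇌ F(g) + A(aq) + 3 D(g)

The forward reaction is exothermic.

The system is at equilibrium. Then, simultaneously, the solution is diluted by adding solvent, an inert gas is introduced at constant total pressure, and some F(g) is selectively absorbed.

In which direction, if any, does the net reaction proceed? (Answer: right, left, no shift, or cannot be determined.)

Dilution scales every aqueous concentration by the same factor. Δn_aq = 1 − 1 = 0, so Q is unchanged — no shift.
Adding inert gas at constant total pressure expands the volume and lowers every reacting partial pressure. With Δn_gas = 4 − 0 = +4, Q moves away from K toward the side with fewer gas moles, so the system shifts toward the side with more gas moles — to the right.
Removing F (g), a product, drives the reaction to the right.
Only the nonzero effect(s) matter; the net shift is to the right.

right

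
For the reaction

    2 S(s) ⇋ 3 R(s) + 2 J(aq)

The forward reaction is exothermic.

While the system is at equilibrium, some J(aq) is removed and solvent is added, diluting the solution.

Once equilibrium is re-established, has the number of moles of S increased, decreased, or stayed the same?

decreases

Removing J (aq), a product, drives the reaction to the right.
Dilution lowers every aqueous concentration by the same factor. Δn_aq = 2 − 0 = +2, so the system shifts toward the side with more dissolved moles — to the right.
The net shift is to the right. S is a reactant, so its amount decreases.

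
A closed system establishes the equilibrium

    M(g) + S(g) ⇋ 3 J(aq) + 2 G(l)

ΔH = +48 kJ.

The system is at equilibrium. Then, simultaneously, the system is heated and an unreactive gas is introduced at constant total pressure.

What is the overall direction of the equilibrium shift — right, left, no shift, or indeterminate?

The forward reaction is endothermic. Raising T favours the endothermic direction — shift to the right.
Adding inert gas at constant total pressure expands the volume and lowers every reacting partial pressure. With Δn_gas = 0 − 2 = -2, Q moves away from K toward the side with fewer gas moles, so the system shifts toward the side with more gas moles — to the left.
The individual effects push in opposite directions; without quantitative information the net direction cannot be determined.

cannot be determined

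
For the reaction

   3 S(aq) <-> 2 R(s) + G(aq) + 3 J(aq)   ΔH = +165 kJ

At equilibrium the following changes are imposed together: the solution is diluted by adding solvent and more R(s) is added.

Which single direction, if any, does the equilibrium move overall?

right

Dilution lowers every aqueous concentration by the same factor. Δn_aq = 4 − 3 = +1, so the system shifts toward the side with more dissolved moles — to the right.
R is a pure solid; its activity is 1 regardless of amount, so Q is unaffected — no shift from this change.
Only the nonzero effect(s) matter; the net shift is to the right.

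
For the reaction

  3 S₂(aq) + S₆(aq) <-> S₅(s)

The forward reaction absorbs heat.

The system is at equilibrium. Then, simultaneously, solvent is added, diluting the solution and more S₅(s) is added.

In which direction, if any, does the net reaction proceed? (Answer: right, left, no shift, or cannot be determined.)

left

Dilution lowers every aqueous concentration by the same factor. Δn_aq = 0 − 4 = -4, so the system shifts toward the side with more dissolved moles — to the left.
S₅ is a pure solid; its activity is 1 regardless of amount, so Q is unaffected — no shift from this change.
Only the nonzero effect(s) matter; the net shift is to the left.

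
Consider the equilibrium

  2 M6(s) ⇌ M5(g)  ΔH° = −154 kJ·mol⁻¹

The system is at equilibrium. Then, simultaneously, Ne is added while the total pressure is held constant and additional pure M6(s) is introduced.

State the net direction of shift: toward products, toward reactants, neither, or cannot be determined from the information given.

Adding inert gas at constant total pressure expands the volume and lowers every reacting partial pressure. With Δn_gas = 1 − 0 = +1, Q moves away from K toward the side with fewer gas moles, so the system shifts toward the side with more gas moles — to the right.
M6 is a pure solid; its activity is 1 regardless of amount, so Q is unaffected — no shift from this change.
Only the nonzero effect(s) matter; the net shift is to the right.

right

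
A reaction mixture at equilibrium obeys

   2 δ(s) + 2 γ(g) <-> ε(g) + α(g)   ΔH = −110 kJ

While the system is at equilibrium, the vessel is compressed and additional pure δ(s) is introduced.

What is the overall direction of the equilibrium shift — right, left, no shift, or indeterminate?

no shift

Gas moles: reactants 2, products 2. Δn_gas = 0, so a volume change leaves Q equal to K — no shift from this change.
δ is a pure solid; its activity is 1 regardless of amount, so Q is unaffected — no shift from this change.
None of the changes alters Q relative to K, so there is no net shift.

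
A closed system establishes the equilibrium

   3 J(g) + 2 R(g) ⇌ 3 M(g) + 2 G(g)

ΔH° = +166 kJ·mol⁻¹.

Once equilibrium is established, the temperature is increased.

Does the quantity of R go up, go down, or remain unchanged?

decreases

The forward reaction is endothermic. Raising T favours the endothermic direction — shift to the right.
The net shift is to the right. R is a reactant, so its amount decreases.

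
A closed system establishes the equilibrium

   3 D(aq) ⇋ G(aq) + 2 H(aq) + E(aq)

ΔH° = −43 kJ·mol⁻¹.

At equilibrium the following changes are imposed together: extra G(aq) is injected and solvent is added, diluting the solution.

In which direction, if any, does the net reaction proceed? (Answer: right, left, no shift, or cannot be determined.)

cannot be determined

Adding G (aq), a product, drives the reaction to the left.
Dilution lowers every aqueous concentration by the same factor. Δn_aq = 4 − 3 = +1, so the system shifts toward the side with more dissolved moles — to the right.
The individual effects push in opposite directions; without quantitative information the net direction cannot be determined.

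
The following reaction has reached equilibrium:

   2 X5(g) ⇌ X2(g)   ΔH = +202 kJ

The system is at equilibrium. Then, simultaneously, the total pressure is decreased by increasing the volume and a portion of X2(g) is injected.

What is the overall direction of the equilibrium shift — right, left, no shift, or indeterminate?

left

Gas moles: reactants 2, products 1 (Δn_gas = -1). Expansion shifts the system toward the side with more moles of gas — to the left.
Adding X2 (g), a product, drives the reaction to the left.
All effects act in the same direction — net shift to the left.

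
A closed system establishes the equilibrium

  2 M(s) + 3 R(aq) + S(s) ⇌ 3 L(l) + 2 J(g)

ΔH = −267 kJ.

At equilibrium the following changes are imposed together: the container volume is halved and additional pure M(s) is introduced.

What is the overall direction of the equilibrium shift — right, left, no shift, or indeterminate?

Gas moles: reactants 0, products 2 (Δn_gas = +2). Compression shifts the system toward the side with fewer moles of gas — to the left.
M is a pure solid; its activity is 1 regardless of amount, so Q is unaffected — no shift from this change.
Only the nonzero effect(s) matter; the net shift is to the left.

left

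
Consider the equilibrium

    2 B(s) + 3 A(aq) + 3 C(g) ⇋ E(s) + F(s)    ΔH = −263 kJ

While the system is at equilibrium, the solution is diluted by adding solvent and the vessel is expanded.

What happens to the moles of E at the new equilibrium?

Dilution lowers every aqueous concentration by the same factor. Δn_aq = 0 − 3 = -3, so the system shifts toward the side with more dissolved moles — to the left.
Gas moles: reactants 3, products 0 (Δn_gas = -3). Expansion shifts the system toward the side with more moles of gas — to the left.
The net shift is to the left. E is a product, so its amount decreases.

decreases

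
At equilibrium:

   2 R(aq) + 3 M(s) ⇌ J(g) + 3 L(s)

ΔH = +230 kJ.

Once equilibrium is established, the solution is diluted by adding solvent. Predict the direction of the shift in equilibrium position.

left

Dilution lowers every aqueous concentration by the same factor. Δn_aq = 0 − 2 = -2, so the system shifts toward the side with more dissolved moles — to the left.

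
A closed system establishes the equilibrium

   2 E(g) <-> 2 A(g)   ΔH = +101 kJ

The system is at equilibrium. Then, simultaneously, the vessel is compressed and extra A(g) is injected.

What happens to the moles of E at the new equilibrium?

Gas moles: reactants 2, products 2. Δn_gas = 0, so a volume change leaves Q equal to K — no shift from this change.
Adding A (g), a product, drives the reaction to the left.
The net shift is to the left. E is a reactant, so its amount increases.

increases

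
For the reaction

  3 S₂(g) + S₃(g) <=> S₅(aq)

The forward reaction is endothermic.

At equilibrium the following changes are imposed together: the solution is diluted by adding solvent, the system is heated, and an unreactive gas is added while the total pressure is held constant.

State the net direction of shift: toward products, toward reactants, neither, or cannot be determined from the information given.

Dilution lowers every aqueous concentration by the same factor. Δn_aq = 1 − 0 = +1, so the system shifts toward the side with more dissolved moles — to the right.
The forward reaction is endothermic. Raising T favours the endothermic direction — shift to the right.
Adding inert gas at constant total pressure expands the volume and lowers every reacting partial pressure. With Δn_gas = 0 − 4 = -4, Q moves away from K toward the side with fewer gas moles, so the system shifts toward the side with more gas moles — to the left.
The individual effects push in opposite directions; without quantitative information the net direction cannot be determined.

cannot be determined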